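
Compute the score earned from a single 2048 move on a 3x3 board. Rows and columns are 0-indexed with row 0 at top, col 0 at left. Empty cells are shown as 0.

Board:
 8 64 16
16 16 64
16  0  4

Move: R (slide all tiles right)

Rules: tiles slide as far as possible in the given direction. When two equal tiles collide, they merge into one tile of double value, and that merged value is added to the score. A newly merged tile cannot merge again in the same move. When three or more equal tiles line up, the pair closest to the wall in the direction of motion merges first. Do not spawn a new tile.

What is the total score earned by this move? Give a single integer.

Answer: 32

Derivation:
Slide right:
row 0: [8, 64, 16] -> [8, 64, 16]  score +0 (running 0)
row 1: [16, 16, 64] -> [0, 32, 64]  score +32 (running 32)
row 2: [16, 0, 4] -> [0, 16, 4]  score +0 (running 32)
Board after move:
 8 64 16
 0 32 64
 0 16  4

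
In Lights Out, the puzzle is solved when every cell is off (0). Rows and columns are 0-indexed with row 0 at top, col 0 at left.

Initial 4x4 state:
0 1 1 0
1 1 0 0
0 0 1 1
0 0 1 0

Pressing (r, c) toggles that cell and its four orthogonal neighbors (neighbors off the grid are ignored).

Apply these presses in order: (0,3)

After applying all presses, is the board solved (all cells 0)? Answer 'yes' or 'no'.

Answer: no

Derivation:
After press 1 at (0,3):
0 1 0 1
1 1 0 1
0 0 1 1
0 0 1 0

Lights still on: 8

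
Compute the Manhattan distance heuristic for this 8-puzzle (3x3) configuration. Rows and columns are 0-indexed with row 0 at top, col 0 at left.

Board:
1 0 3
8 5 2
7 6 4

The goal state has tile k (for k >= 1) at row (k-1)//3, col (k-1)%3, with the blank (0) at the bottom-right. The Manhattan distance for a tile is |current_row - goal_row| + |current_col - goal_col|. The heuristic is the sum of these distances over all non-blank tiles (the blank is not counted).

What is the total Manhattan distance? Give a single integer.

Answer: 9

Derivation:
Tile 1: at (0,0), goal (0,0), distance |0-0|+|0-0| = 0
Tile 3: at (0,2), goal (0,2), distance |0-0|+|2-2| = 0
Tile 8: at (1,0), goal (2,1), distance |1-2|+|0-1| = 2
Tile 5: at (1,1), goal (1,1), distance |1-1|+|1-1| = 0
Tile 2: at (1,2), goal (0,1), distance |1-0|+|2-1| = 2
Tile 7: at (2,0), goal (2,0), distance |2-2|+|0-0| = 0
Tile 6: at (2,1), goal (1,2), distance |2-1|+|1-2| = 2
Tile 4: at (2,2), goal (1,0), distance |2-1|+|2-0| = 3
Sum: 0 + 0 + 2 + 0 + 2 + 0 + 2 + 3 = 9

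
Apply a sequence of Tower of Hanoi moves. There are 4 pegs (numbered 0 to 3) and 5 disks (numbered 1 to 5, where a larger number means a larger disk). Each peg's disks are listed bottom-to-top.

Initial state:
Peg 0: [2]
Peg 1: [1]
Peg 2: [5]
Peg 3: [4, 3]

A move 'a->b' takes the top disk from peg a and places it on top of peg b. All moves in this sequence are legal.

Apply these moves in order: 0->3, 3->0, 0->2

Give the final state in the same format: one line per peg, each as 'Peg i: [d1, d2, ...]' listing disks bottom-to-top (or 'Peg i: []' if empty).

After move 1 (0->3):
Peg 0: []
Peg 1: [1]
Peg 2: [5]
Peg 3: [4, 3, 2]

After move 2 (3->0):
Peg 0: [2]
Peg 1: [1]
Peg 2: [5]
Peg 3: [4, 3]

After move 3 (0->2):
Peg 0: []
Peg 1: [1]
Peg 2: [5, 2]
Peg 3: [4, 3]

Answer: Peg 0: []
Peg 1: [1]
Peg 2: [5, 2]
Peg 3: [4, 3]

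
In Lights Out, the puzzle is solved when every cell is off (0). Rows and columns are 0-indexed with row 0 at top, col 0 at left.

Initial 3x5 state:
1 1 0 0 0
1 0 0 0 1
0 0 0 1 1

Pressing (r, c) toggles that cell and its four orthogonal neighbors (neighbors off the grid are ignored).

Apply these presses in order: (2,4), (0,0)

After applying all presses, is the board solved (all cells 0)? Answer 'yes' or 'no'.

Answer: yes

Derivation:
After press 1 at (2,4):
1 1 0 0 0
1 0 0 0 0
0 0 0 0 0

After press 2 at (0,0):
0 0 0 0 0
0 0 0 0 0
0 0 0 0 0

Lights still on: 0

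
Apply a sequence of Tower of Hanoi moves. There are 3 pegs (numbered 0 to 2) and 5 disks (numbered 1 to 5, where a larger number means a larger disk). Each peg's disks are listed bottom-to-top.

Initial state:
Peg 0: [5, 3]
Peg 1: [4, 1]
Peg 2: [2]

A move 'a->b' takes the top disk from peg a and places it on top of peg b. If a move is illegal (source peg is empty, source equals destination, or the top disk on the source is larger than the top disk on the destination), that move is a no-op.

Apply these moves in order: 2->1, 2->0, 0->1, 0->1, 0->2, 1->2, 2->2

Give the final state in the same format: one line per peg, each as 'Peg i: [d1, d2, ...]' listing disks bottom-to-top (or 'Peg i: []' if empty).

Answer: Peg 0: [5, 3]
Peg 1: [4]
Peg 2: [2, 1]

Derivation:
After move 1 (2->1):
Peg 0: [5, 3]
Peg 1: [4, 1]
Peg 2: [2]

After move 2 (2->0):
Peg 0: [5, 3, 2]
Peg 1: [4, 1]
Peg 2: []

After move 3 (0->1):
Peg 0: [5, 3, 2]
Peg 1: [4, 1]
Peg 2: []

After move 4 (0->1):
Peg 0: [5, 3, 2]
Peg 1: [4, 1]
Peg 2: []

After move 5 (0->2):
Peg 0: [5, 3]
Peg 1: [4, 1]
Peg 2: [2]

After move 6 (1->2):
Peg 0: [5, 3]
Peg 1: [4]
Peg 2: [2, 1]

After move 7 (2->2):
Peg 0: [5, 3]
Peg 1: [4]
Peg 2: [2, 1]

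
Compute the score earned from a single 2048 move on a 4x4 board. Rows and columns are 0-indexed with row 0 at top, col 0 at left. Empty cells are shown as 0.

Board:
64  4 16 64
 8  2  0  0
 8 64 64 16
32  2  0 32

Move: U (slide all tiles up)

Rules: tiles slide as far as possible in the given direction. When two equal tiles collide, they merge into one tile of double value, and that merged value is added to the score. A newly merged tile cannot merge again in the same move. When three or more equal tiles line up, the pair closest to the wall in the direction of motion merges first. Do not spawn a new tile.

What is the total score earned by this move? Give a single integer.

Answer: 16

Derivation:
Slide up:
col 0: [64, 8, 8, 32] -> [64, 16, 32, 0]  score +16 (running 16)
col 1: [4, 2, 64, 2] -> [4, 2, 64, 2]  score +0 (running 16)
col 2: [16, 0, 64, 0] -> [16, 64, 0, 0]  score +0 (running 16)
col 3: [64, 0, 16, 32] -> [64, 16, 32, 0]  score +0 (running 16)
Board after move:
64  4 16 64
16  2 64 16
32 64  0 32
 0  2  0  0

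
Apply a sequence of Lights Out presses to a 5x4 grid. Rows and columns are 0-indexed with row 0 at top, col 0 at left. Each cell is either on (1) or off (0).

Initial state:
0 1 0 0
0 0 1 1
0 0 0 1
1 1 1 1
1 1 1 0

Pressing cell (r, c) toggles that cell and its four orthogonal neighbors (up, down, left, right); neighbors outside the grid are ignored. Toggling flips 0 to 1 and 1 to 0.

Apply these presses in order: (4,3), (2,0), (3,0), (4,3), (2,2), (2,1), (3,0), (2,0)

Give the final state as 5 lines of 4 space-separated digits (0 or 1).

After press 1 at (4,3):
0 1 0 0
0 0 1 1
0 0 0 1
1 1 1 0
1 1 0 1

After press 2 at (2,0):
0 1 0 0
1 0 1 1
1 1 0 1
0 1 1 0
1 1 0 1

After press 3 at (3,0):
0 1 0 0
1 0 1 1
0 1 0 1
1 0 1 0
0 1 0 1

After press 4 at (4,3):
0 1 0 0
1 0 1 1
0 1 0 1
1 0 1 1
0 1 1 0

After press 5 at (2,2):
0 1 0 0
1 0 0 1
0 0 1 0
1 0 0 1
0 1 1 0

After press 6 at (2,1):
0 1 0 0
1 1 0 1
1 1 0 0
1 1 0 1
0 1 1 0

After press 7 at (3,0):
0 1 0 0
1 1 0 1
0 1 0 0
0 0 0 1
1 1 1 0

After press 8 at (2,0):
0 1 0 0
0 1 0 1
1 0 0 0
1 0 0 1
1 1 1 0

Answer: 0 1 0 0
0 1 0 1
1 0 0 0
1 0 0 1
1 1 1 0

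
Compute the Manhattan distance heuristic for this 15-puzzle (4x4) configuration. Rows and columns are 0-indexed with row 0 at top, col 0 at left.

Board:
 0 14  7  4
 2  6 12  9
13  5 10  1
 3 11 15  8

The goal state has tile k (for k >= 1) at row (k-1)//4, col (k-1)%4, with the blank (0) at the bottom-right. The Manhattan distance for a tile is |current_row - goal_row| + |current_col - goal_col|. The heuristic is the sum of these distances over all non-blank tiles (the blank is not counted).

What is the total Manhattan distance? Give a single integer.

Answer: 30

Derivation:
Tile 14: at (0,1), goal (3,1), distance |0-3|+|1-1| = 3
Tile 7: at (0,2), goal (1,2), distance |0-1|+|2-2| = 1
Tile 4: at (0,3), goal (0,3), distance |0-0|+|3-3| = 0
Tile 2: at (1,0), goal (0,1), distance |1-0|+|0-1| = 2
Tile 6: at (1,1), goal (1,1), distance |1-1|+|1-1| = 0
Tile 12: at (1,2), goal (2,3), distance |1-2|+|2-3| = 2
Tile 9: at (1,3), goal (2,0), distance |1-2|+|3-0| = 4
Tile 13: at (2,0), goal (3,0), distance |2-3|+|0-0| = 1
Tile 5: at (2,1), goal (1,0), distance |2-1|+|1-0| = 2
Tile 10: at (2,2), goal (2,1), distance |2-2|+|2-1| = 1
Tile 1: at (2,3), goal (0,0), distance |2-0|+|3-0| = 5
Tile 3: at (3,0), goal (0,2), distance |3-0|+|0-2| = 5
Tile 11: at (3,1), goal (2,2), distance |3-2|+|1-2| = 2
Tile 15: at (3,2), goal (3,2), distance |3-3|+|2-2| = 0
Tile 8: at (3,3), goal (1,3), distance |3-1|+|3-3| = 2
Sum: 3 + 1 + 0 + 2 + 0 + 2 + 4 + 1 + 2 + 1 + 5 + 5 + 2 + 0 + 2 = 30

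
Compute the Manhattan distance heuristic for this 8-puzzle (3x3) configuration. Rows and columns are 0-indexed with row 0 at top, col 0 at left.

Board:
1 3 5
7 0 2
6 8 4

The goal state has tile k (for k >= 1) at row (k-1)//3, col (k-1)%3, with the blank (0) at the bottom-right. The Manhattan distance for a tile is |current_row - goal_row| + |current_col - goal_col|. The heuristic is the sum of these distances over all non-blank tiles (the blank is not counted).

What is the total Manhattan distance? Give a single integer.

Answer: 12

Derivation:
Tile 1: (0,0)->(0,0) = 0
Tile 3: (0,1)->(0,2) = 1
Tile 5: (0,2)->(1,1) = 2
Tile 7: (1,0)->(2,0) = 1
Tile 2: (1,2)->(0,1) = 2
Tile 6: (2,0)->(1,2) = 3
Tile 8: (2,1)->(2,1) = 0
Tile 4: (2,2)->(1,0) = 3
Sum: 0 + 1 + 2 + 1 + 2 + 3 + 0 + 3 = 12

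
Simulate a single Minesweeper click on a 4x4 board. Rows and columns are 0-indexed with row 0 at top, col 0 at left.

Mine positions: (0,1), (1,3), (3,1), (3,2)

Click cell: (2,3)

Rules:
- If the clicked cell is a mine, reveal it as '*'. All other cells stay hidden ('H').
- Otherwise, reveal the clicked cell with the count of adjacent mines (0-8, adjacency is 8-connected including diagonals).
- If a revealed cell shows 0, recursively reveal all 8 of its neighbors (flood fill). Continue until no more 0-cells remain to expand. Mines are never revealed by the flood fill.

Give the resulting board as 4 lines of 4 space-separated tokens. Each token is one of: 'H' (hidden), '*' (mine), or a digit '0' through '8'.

H H H H
H H H H
H H H 2
H H H H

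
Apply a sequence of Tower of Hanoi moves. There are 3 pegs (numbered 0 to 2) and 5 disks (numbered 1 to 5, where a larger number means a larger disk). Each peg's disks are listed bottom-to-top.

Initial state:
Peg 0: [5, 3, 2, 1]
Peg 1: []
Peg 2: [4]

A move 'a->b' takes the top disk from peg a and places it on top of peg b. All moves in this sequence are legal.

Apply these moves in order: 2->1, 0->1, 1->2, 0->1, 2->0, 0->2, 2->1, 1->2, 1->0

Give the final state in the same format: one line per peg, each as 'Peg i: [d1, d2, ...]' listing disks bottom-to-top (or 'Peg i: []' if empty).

Answer: Peg 0: [5, 3, 2]
Peg 1: [4]
Peg 2: [1]

Derivation:
After move 1 (2->1):
Peg 0: [5, 3, 2, 1]
Peg 1: [4]
Peg 2: []

After move 2 (0->1):
Peg 0: [5, 3, 2]
Peg 1: [4, 1]
Peg 2: []

After move 3 (1->2):
Peg 0: [5, 3, 2]
Peg 1: [4]
Peg 2: [1]

After move 4 (0->1):
Peg 0: [5, 3]
Peg 1: [4, 2]
Peg 2: [1]

After move 5 (2->0):
Peg 0: [5, 3, 1]
Peg 1: [4, 2]
Peg 2: []

After move 6 (0->2):
Peg 0: [5, 3]
Peg 1: [4, 2]
Peg 2: [1]

After move 7 (2->1):
Peg 0: [5, 3]
Peg 1: [4, 2, 1]
Peg 2: []

After move 8 (1->2):
Peg 0: [5, 3]
Peg 1: [4, 2]
Peg 2: [1]

After move 9 (1->0):
Peg 0: [5, 3, 2]
Peg 1: [4]
Peg 2: [1]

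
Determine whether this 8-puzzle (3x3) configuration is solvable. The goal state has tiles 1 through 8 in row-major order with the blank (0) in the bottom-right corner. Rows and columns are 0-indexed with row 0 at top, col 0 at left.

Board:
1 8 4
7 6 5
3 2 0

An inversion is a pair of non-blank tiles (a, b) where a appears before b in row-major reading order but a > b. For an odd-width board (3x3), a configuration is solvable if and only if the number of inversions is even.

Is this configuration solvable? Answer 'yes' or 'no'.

Inversions (pairs i<j in row-major order where tile[i] > tile[j] > 0): 18
18 is even, so the puzzle is solvable.

Answer: yes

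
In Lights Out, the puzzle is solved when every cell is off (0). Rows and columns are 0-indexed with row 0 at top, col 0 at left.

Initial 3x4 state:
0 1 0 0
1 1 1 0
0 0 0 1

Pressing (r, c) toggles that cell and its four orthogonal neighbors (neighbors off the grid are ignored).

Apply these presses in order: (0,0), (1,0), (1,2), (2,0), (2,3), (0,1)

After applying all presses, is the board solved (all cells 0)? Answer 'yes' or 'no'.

Answer: no

Derivation:
After press 1 at (0,0):
1 0 0 0
0 1 1 0
0 0 0 1

After press 2 at (1,0):
0 0 0 0
1 0 1 0
1 0 0 1

After press 3 at (1,2):
0 0 1 0
1 1 0 1
1 0 1 1

After press 4 at (2,0):
0 0 1 0
0 1 0 1
0 1 1 1

After press 5 at (2,3):
0 0 1 0
0 1 0 0
0 1 0 0

After press 6 at (0,1):
1 1 0 0
0 0 0 0
0 1 0 0

Lights still on: 3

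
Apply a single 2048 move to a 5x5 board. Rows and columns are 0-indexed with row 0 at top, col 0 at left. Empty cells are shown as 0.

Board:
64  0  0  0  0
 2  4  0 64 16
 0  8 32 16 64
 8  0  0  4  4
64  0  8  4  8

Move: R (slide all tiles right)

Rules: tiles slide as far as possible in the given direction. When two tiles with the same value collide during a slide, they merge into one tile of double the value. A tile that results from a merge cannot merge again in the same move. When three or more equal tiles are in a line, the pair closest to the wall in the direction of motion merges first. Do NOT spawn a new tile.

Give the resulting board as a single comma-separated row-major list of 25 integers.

Slide right:
row 0: [64, 0, 0, 0, 0] -> [0, 0, 0, 0, 64]
row 1: [2, 4, 0, 64, 16] -> [0, 2, 4, 64, 16]
row 2: [0, 8, 32, 16, 64] -> [0, 8, 32, 16, 64]
row 3: [8, 0, 0, 4, 4] -> [0, 0, 0, 8, 8]
row 4: [64, 0, 8, 4, 8] -> [0, 64, 8, 4, 8]

Answer: 0, 0, 0, 0, 64, 0, 2, 4, 64, 16, 0, 8, 32, 16, 64, 0, 0, 0, 8, 8, 0, 64, 8, 4, 8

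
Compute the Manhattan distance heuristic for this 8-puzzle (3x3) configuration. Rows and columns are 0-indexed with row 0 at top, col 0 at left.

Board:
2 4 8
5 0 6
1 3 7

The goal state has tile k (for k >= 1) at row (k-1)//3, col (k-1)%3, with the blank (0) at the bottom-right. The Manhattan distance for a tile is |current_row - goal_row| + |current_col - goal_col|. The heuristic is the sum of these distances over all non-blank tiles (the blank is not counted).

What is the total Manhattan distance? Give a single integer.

Tile 2: (0,0)->(0,1) = 1
Tile 4: (0,1)->(1,0) = 2
Tile 8: (0,2)->(2,1) = 3
Tile 5: (1,0)->(1,1) = 1
Tile 6: (1,2)->(1,2) = 0
Tile 1: (2,0)->(0,0) = 2
Tile 3: (2,1)->(0,2) = 3
Tile 7: (2,2)->(2,0) = 2
Sum: 1 + 2 + 3 + 1 + 0 + 2 + 3 + 2 = 14

Answer: 14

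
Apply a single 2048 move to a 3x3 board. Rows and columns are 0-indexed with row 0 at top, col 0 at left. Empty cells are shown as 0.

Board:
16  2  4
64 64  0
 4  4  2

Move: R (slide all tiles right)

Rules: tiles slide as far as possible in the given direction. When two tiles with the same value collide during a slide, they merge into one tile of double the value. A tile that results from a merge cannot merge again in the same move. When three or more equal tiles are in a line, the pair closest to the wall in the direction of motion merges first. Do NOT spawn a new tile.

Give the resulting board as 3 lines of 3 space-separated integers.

Slide right:
row 0: [16, 2, 4] -> [16, 2, 4]
row 1: [64, 64, 0] -> [0, 0, 128]
row 2: [4, 4, 2] -> [0, 8, 2]

Answer:  16   2   4
  0   0 128
  0   8   2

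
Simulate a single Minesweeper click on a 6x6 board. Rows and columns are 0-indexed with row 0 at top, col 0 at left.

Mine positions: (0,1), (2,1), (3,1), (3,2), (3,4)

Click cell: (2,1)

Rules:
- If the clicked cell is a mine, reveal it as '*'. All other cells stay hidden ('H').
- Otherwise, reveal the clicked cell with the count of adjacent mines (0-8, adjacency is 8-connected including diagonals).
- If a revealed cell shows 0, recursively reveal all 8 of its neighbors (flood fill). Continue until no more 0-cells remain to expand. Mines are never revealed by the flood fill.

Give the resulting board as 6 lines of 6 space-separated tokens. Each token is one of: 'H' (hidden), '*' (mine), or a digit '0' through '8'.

H H H H H H
H H H H H H
H * H H H H
H H H H H H
H H H H H H
H H H H H H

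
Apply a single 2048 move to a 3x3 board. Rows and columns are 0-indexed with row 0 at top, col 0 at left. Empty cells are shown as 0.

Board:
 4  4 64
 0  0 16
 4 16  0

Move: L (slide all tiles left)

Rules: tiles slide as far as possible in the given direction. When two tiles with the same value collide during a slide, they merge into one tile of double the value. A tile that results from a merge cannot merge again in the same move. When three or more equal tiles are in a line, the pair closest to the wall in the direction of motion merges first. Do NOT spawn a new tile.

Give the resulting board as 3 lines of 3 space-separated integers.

Answer:  8 64  0
16  0  0
 4 16  0

Derivation:
Slide left:
row 0: [4, 4, 64] -> [8, 64, 0]
row 1: [0, 0, 16] -> [16, 0, 0]
row 2: [4, 16, 0] -> [4, 16, 0]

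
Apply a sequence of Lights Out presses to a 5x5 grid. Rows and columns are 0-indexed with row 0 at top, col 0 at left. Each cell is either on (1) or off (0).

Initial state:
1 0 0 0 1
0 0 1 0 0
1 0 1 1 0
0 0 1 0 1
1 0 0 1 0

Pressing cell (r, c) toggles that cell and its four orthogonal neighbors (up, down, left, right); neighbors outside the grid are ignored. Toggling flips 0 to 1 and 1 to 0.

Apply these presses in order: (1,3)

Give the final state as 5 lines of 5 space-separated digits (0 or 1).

Answer: 1 0 0 1 1
0 0 0 1 1
1 0 1 0 0
0 0 1 0 1
1 0 0 1 0

Derivation:
After press 1 at (1,3):
1 0 0 1 1
0 0 0 1 1
1 0 1 0 0
0 0 1 0 1
1 0 0 1 0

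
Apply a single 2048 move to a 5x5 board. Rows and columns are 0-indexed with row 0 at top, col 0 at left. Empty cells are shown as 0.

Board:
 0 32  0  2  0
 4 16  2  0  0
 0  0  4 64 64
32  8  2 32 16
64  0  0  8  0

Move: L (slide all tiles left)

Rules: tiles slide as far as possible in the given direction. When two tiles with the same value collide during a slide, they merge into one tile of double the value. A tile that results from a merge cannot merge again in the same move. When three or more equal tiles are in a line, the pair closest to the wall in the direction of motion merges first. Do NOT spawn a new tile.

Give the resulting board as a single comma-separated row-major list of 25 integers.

Answer: 32, 2, 0, 0, 0, 4, 16, 2, 0, 0, 4, 128, 0, 0, 0, 32, 8, 2, 32, 16, 64, 8, 0, 0, 0

Derivation:
Slide left:
row 0: [0, 32, 0, 2, 0] -> [32, 2, 0, 0, 0]
row 1: [4, 16, 2, 0, 0] -> [4, 16, 2, 0, 0]
row 2: [0, 0, 4, 64, 64] -> [4, 128, 0, 0, 0]
row 3: [32, 8, 2, 32, 16] -> [32, 8, 2, 32, 16]
row 4: [64, 0, 0, 8, 0] -> [64, 8, 0, 0, 0]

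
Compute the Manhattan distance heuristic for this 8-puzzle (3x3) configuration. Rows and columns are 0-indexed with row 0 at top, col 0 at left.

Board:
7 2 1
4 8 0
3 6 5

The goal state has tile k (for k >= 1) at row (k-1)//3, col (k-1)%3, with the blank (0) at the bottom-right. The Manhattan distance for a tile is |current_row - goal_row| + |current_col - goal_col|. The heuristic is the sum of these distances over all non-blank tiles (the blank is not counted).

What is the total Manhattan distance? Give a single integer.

Answer: 13

Derivation:
Tile 7: (0,0)->(2,0) = 2
Tile 2: (0,1)->(0,1) = 0
Tile 1: (0,2)->(0,0) = 2
Tile 4: (1,0)->(1,0) = 0
Tile 8: (1,1)->(2,1) = 1
Tile 3: (2,0)->(0,2) = 4
Tile 6: (2,1)->(1,2) = 2
Tile 5: (2,2)->(1,1) = 2
Sum: 2 + 0 + 2 + 0 + 1 + 4 + 2 + 2 = 13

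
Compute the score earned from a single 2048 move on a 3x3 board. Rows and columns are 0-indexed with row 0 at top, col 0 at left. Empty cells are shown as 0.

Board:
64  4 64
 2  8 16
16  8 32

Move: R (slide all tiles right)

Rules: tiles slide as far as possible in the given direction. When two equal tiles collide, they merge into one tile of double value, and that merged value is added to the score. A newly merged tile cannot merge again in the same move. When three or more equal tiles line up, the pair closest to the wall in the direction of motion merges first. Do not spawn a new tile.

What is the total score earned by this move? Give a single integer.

Slide right:
row 0: [64, 4, 64] -> [64, 4, 64]  score +0 (running 0)
row 1: [2, 8, 16] -> [2, 8, 16]  score +0 (running 0)
row 2: [16, 8, 32] -> [16, 8, 32]  score +0 (running 0)
Board after move:
64  4 64
 2  8 16
16  8 32

Answer: 0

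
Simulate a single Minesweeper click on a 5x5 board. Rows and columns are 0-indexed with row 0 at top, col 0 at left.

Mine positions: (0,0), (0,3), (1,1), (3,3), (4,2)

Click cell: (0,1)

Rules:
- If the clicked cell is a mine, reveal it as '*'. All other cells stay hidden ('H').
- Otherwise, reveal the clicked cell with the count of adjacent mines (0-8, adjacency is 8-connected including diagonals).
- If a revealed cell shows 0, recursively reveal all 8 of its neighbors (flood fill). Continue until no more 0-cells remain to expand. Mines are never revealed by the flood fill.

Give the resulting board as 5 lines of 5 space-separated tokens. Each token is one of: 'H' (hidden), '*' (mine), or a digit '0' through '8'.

H 2 H H H
H H H H H
H H H H H
H H H H H
H H H H H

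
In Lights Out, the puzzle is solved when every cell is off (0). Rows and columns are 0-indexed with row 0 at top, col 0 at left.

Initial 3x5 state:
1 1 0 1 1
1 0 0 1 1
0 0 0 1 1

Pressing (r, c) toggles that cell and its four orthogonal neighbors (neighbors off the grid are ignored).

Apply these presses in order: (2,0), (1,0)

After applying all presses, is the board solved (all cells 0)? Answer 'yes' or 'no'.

After press 1 at (2,0):
1 1 0 1 1
0 0 0 1 1
1 1 0 1 1

After press 2 at (1,0):
0 1 0 1 1
1 1 0 1 1
0 1 0 1 1

Lights still on: 10

Answer: no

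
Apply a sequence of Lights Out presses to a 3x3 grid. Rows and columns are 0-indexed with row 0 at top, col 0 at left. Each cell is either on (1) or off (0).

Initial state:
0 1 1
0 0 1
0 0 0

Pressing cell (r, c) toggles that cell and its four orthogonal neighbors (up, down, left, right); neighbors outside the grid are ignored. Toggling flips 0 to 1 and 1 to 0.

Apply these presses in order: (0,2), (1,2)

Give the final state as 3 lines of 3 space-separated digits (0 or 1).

After press 1 at (0,2):
0 0 0
0 0 0
0 0 0

After press 2 at (1,2):
0 0 1
0 1 1
0 0 1

Answer: 0 0 1
0 1 1
0 0 1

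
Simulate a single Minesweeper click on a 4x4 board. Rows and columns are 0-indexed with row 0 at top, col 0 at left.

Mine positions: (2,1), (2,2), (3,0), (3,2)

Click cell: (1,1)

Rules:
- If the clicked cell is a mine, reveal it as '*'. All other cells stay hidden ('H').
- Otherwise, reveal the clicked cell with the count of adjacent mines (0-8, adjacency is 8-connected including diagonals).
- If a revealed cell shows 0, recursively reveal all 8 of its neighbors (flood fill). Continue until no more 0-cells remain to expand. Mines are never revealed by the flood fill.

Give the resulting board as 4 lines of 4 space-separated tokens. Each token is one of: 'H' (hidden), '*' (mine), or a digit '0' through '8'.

H H H H
H 2 H H
H H H H
H H H H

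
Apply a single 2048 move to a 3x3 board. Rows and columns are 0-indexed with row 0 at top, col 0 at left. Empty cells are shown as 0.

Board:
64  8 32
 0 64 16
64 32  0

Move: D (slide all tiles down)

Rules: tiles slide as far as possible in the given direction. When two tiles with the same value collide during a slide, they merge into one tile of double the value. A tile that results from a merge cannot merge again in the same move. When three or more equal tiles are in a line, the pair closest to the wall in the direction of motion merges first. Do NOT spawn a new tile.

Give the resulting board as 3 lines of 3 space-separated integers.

Answer:   0   8   0
  0  64  32
128  32  16

Derivation:
Slide down:
col 0: [64, 0, 64] -> [0, 0, 128]
col 1: [8, 64, 32] -> [8, 64, 32]
col 2: [32, 16, 0] -> [0, 32, 16]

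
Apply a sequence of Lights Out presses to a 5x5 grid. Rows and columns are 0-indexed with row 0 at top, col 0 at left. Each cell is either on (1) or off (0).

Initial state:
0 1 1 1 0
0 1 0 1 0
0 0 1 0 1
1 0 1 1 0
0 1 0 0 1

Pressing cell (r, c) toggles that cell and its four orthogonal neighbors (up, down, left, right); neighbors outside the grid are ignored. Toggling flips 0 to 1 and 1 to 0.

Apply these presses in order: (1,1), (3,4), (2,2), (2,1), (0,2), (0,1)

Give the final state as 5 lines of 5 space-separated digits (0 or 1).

Answer: 1 0 1 0 0
1 0 1 1 0
1 1 1 1 0
1 1 0 0 1
0 1 0 0 0

Derivation:
After press 1 at (1,1):
0 0 1 1 0
1 0 1 1 0
0 1 1 0 1
1 0 1 1 0
0 1 0 0 1

After press 2 at (3,4):
0 0 1 1 0
1 0 1 1 0
0 1 1 0 0
1 0 1 0 1
0 1 0 0 0

After press 3 at (2,2):
0 0 1 1 0
1 0 0 1 0
0 0 0 1 0
1 0 0 0 1
0 1 0 0 0

After press 4 at (2,1):
0 0 1 1 0
1 1 0 1 0
1 1 1 1 0
1 1 0 0 1
0 1 0 0 0

After press 5 at (0,2):
0 1 0 0 0
1 1 1 1 0
1 1 1 1 0
1 1 0 0 1
0 1 0 0 0

After press 6 at (0,1):
1 0 1 0 0
1 0 1 1 0
1 1 1 1 0
1 1 0 0 1
0 1 0 0 0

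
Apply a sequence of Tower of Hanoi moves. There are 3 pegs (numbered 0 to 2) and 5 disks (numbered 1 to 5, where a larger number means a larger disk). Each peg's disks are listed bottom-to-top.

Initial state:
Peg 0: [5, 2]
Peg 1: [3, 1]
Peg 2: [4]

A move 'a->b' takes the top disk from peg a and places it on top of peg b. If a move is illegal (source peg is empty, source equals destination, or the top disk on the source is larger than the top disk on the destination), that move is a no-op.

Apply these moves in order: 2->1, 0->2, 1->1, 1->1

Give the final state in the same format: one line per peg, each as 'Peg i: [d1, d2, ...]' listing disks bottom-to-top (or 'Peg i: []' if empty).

After move 1 (2->1):
Peg 0: [5, 2]
Peg 1: [3, 1]
Peg 2: [4]

After move 2 (0->2):
Peg 0: [5]
Peg 1: [3, 1]
Peg 2: [4, 2]

After move 3 (1->1):
Peg 0: [5]
Peg 1: [3, 1]
Peg 2: [4, 2]

After move 4 (1->1):
Peg 0: [5]
Peg 1: [3, 1]
Peg 2: [4, 2]

Answer: Peg 0: [5]
Peg 1: [3, 1]
Peg 2: [4, 2]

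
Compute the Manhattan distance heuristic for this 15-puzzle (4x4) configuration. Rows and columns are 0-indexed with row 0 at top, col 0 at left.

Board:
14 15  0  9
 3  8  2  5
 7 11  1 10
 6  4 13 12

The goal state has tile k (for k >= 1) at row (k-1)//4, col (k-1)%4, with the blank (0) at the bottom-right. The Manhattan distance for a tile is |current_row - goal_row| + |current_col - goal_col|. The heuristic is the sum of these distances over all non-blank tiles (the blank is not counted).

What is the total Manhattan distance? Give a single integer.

Tile 14: at (0,0), goal (3,1), distance |0-3|+|0-1| = 4
Tile 15: at (0,1), goal (3,2), distance |0-3|+|1-2| = 4
Tile 9: at (0,3), goal (2,0), distance |0-2|+|3-0| = 5
Tile 3: at (1,0), goal (0,2), distance |1-0|+|0-2| = 3
Tile 8: at (1,1), goal (1,3), distance |1-1|+|1-3| = 2
Tile 2: at (1,2), goal (0,1), distance |1-0|+|2-1| = 2
Tile 5: at (1,3), goal (1,0), distance |1-1|+|3-0| = 3
Tile 7: at (2,0), goal (1,2), distance |2-1|+|0-2| = 3
Tile 11: at (2,1), goal (2,2), distance |2-2|+|1-2| = 1
Tile 1: at (2,2), goal (0,0), distance |2-0|+|2-0| = 4
Tile 10: at (2,3), goal (2,1), distance |2-2|+|3-1| = 2
Tile 6: at (3,0), goal (1,1), distance |3-1|+|0-1| = 3
Tile 4: at (3,1), goal (0,3), distance |3-0|+|1-3| = 5
Tile 13: at (3,2), goal (3,0), distance |3-3|+|2-0| = 2
Tile 12: at (3,3), goal (2,3), distance |3-2|+|3-3| = 1
Sum: 4 + 4 + 5 + 3 + 2 + 2 + 3 + 3 + 1 + 4 + 2 + 3 + 5 + 2 + 1 = 44

Answer: 44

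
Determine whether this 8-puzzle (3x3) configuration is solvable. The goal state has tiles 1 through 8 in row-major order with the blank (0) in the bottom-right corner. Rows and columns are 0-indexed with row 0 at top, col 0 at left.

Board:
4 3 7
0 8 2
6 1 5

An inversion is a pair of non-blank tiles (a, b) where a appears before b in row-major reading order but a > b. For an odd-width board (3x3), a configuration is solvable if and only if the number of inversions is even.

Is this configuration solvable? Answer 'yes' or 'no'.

Answer: yes

Derivation:
Inversions (pairs i<j in row-major order where tile[i] > tile[j] > 0): 16
16 is even, so the puzzle is solvable.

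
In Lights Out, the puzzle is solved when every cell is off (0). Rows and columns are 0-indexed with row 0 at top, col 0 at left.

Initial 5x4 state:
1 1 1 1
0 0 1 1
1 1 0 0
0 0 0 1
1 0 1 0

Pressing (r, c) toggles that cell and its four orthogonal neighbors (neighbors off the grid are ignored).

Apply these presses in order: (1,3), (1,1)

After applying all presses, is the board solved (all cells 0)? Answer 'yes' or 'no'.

Answer: no

Derivation:
After press 1 at (1,3):
1 1 1 0
0 0 0 0
1 1 0 1
0 0 0 1
1 0 1 0

After press 2 at (1,1):
1 0 1 0
1 1 1 0
1 0 0 1
0 0 0 1
1 0 1 0

Lights still on: 10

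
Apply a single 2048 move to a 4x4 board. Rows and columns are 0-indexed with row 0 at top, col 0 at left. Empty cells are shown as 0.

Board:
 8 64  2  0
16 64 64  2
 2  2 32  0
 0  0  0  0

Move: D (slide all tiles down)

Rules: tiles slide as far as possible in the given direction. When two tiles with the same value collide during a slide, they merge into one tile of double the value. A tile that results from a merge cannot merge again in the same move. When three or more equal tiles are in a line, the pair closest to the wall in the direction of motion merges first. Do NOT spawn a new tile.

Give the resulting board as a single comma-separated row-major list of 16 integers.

Slide down:
col 0: [8, 16, 2, 0] -> [0, 8, 16, 2]
col 1: [64, 64, 2, 0] -> [0, 0, 128, 2]
col 2: [2, 64, 32, 0] -> [0, 2, 64, 32]
col 3: [0, 2, 0, 0] -> [0, 0, 0, 2]

Answer: 0, 0, 0, 0, 8, 0, 2, 0, 16, 128, 64, 0, 2, 2, 32, 2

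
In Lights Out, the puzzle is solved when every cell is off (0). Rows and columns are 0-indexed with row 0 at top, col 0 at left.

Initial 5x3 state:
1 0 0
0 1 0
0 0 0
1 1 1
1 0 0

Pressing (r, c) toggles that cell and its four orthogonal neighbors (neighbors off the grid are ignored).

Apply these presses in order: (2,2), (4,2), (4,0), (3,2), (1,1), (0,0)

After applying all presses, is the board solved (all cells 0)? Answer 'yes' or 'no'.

Answer: yes

Derivation:
After press 1 at (2,2):
1 0 0
0 1 1
0 1 1
1 1 0
1 0 0

After press 2 at (4,2):
1 0 0
0 1 1
0 1 1
1 1 1
1 1 1

After press 3 at (4,0):
1 0 0
0 1 1
0 1 1
0 1 1
0 0 1

After press 4 at (3,2):
1 0 0
0 1 1
0 1 0
0 0 0
0 0 0

After press 5 at (1,1):
1 1 0
1 0 0
0 0 0
0 0 0
0 0 0

After press 6 at (0,0):
0 0 0
0 0 0
0 0 0
0 0 0
0 0 0

Lights still on: 0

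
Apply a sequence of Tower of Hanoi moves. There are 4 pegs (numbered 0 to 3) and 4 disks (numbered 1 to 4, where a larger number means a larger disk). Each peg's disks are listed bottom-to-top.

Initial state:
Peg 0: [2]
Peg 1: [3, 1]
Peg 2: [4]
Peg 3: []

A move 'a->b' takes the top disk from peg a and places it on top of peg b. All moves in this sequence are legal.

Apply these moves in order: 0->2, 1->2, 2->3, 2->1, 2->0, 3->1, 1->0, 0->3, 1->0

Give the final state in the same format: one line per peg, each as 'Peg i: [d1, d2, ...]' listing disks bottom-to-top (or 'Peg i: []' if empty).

After move 1 (0->2):
Peg 0: []
Peg 1: [3, 1]
Peg 2: [4, 2]
Peg 3: []

After move 2 (1->2):
Peg 0: []
Peg 1: [3]
Peg 2: [4, 2, 1]
Peg 3: []

After move 3 (2->3):
Peg 0: []
Peg 1: [3]
Peg 2: [4, 2]
Peg 3: [1]

After move 4 (2->1):
Peg 0: []
Peg 1: [3, 2]
Peg 2: [4]
Peg 3: [1]

After move 5 (2->0):
Peg 0: [4]
Peg 1: [3, 2]
Peg 2: []
Peg 3: [1]

After move 6 (3->1):
Peg 0: [4]
Peg 1: [3, 2, 1]
Peg 2: []
Peg 3: []

After move 7 (1->0):
Peg 0: [4, 1]
Peg 1: [3, 2]
Peg 2: []
Peg 3: []

After move 8 (0->3):
Peg 0: [4]
Peg 1: [3, 2]
Peg 2: []
Peg 3: [1]

After move 9 (1->0):
Peg 0: [4, 2]
Peg 1: [3]
Peg 2: []
Peg 3: [1]

Answer: Peg 0: [4, 2]
Peg 1: [3]
Peg 2: []
Peg 3: [1]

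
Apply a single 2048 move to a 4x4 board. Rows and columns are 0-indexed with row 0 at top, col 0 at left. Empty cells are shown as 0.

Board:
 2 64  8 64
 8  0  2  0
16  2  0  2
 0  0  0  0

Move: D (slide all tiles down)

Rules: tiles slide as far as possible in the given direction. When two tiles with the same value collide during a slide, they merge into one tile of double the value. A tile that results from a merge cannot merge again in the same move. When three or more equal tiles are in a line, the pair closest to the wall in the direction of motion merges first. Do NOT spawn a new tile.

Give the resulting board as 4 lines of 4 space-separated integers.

Slide down:
col 0: [2, 8, 16, 0] -> [0, 2, 8, 16]
col 1: [64, 0, 2, 0] -> [0, 0, 64, 2]
col 2: [8, 2, 0, 0] -> [0, 0, 8, 2]
col 3: [64, 0, 2, 0] -> [0, 0, 64, 2]

Answer:  0  0  0  0
 2  0  0  0
 8 64  8 64
16  2  2  2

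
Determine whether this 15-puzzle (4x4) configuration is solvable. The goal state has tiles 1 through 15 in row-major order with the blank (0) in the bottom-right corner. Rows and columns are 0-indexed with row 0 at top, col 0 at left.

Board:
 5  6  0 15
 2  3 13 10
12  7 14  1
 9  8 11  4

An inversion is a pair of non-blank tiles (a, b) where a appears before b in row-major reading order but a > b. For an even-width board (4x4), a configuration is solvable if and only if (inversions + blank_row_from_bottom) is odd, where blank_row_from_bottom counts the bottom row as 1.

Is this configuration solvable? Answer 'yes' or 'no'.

Inversions: 52
Blank is in row 0 (0-indexed from top), which is row 4 counting from the bottom (bottom = 1).
52 + 4 = 56, which is even, so the puzzle is not solvable.

Answer: no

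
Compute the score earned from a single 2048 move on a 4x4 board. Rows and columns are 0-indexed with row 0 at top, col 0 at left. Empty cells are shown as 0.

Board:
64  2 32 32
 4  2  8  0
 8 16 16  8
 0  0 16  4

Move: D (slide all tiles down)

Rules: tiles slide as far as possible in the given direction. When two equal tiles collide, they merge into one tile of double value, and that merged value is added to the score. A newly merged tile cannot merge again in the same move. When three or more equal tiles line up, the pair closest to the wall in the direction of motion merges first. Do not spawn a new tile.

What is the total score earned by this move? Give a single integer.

Answer: 36

Derivation:
Slide down:
col 0: [64, 4, 8, 0] -> [0, 64, 4, 8]  score +0 (running 0)
col 1: [2, 2, 16, 0] -> [0, 0, 4, 16]  score +4 (running 4)
col 2: [32, 8, 16, 16] -> [0, 32, 8, 32]  score +32 (running 36)
col 3: [32, 0, 8, 4] -> [0, 32, 8, 4]  score +0 (running 36)
Board after move:
 0  0  0  0
64  0 32 32
 4  4  8  8
 8 16 32  4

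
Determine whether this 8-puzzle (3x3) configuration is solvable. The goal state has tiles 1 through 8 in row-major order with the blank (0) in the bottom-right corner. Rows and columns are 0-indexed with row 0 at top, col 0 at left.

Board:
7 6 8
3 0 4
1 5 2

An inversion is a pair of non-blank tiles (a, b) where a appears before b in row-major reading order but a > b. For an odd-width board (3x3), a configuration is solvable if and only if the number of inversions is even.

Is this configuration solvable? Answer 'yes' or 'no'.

Inversions (pairs i<j in row-major order where tile[i] > tile[j] > 0): 21
21 is odd, so the puzzle is not solvable.

Answer: no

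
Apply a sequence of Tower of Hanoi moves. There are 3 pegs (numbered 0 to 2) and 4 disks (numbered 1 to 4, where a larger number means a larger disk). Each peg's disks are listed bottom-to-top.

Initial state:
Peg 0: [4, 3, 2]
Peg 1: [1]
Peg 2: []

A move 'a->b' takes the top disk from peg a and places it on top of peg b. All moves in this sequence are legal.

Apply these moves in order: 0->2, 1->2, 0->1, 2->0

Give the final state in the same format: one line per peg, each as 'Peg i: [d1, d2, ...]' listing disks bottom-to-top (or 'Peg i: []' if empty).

Answer: Peg 0: [4, 1]
Peg 1: [3]
Peg 2: [2]

Derivation:
After move 1 (0->2):
Peg 0: [4, 3]
Peg 1: [1]
Peg 2: [2]

After move 2 (1->2):
Peg 0: [4, 3]
Peg 1: []
Peg 2: [2, 1]

After move 3 (0->1):
Peg 0: [4]
Peg 1: [3]
Peg 2: [2, 1]

After move 4 (2->0):
Peg 0: [4, 1]
Peg 1: [3]
Peg 2: [2]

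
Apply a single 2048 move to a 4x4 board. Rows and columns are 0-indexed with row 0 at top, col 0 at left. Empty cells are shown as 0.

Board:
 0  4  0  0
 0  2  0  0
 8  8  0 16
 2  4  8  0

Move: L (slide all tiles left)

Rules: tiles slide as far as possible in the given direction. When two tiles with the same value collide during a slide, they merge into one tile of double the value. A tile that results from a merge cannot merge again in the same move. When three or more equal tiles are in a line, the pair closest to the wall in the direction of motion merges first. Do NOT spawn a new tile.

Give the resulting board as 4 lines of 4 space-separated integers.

Answer:  4  0  0  0
 2  0  0  0
16 16  0  0
 2  4  8  0

Derivation:
Slide left:
row 0: [0, 4, 0, 0] -> [4, 0, 0, 0]
row 1: [0, 2, 0, 0] -> [2, 0, 0, 0]
row 2: [8, 8, 0, 16] -> [16, 16, 0, 0]
row 3: [2, 4, 8, 0] -> [2, 4, 8, 0]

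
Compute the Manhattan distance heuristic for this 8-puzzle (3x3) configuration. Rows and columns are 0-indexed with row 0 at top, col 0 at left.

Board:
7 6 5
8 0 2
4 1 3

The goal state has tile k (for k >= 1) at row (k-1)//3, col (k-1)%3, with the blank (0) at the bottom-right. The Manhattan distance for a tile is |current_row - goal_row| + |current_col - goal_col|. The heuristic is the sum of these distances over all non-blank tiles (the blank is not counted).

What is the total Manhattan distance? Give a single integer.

Tile 7: at (0,0), goal (2,0), distance |0-2|+|0-0| = 2
Tile 6: at (0,1), goal (1,2), distance |0-1|+|1-2| = 2
Tile 5: at (0,2), goal (1,1), distance |0-1|+|2-1| = 2
Tile 8: at (1,0), goal (2,1), distance |1-2|+|0-1| = 2
Tile 2: at (1,2), goal (0,1), distance |1-0|+|2-1| = 2
Tile 4: at (2,0), goal (1,0), distance |2-1|+|0-0| = 1
Tile 1: at (2,1), goal (0,0), distance |2-0|+|1-0| = 3
Tile 3: at (2,2), goal (0,2), distance |2-0|+|2-2| = 2
Sum: 2 + 2 + 2 + 2 + 2 + 1 + 3 + 2 = 16

Answer: 16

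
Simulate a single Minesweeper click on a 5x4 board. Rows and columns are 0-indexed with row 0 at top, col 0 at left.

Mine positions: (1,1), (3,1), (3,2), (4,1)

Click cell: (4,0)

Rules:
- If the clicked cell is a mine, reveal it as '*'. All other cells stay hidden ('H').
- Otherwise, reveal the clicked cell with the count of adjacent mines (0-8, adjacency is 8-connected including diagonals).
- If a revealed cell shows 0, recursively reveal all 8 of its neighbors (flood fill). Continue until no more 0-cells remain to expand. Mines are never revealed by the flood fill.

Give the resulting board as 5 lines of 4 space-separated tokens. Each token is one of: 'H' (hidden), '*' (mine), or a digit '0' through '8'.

H H H H
H H H H
H H H H
H H H H
2 H H H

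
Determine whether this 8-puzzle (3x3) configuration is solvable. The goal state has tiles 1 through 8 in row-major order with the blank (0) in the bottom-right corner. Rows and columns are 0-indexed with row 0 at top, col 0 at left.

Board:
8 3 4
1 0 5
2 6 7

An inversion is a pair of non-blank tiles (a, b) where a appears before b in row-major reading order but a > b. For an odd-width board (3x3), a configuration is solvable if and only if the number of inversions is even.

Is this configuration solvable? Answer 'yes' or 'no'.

Answer: yes

Derivation:
Inversions (pairs i<j in row-major order where tile[i] > tile[j] > 0): 12
12 is even, so the puzzle is solvable.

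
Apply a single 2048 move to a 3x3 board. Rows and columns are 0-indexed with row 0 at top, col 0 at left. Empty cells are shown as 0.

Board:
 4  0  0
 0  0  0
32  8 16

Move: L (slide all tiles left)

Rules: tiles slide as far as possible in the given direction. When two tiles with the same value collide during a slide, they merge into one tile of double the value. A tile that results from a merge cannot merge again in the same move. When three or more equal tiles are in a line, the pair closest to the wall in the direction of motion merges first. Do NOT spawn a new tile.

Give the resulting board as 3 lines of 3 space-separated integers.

Slide left:
row 0: [4, 0, 0] -> [4, 0, 0]
row 1: [0, 0, 0] -> [0, 0, 0]
row 2: [32, 8, 16] -> [32, 8, 16]

Answer:  4  0  0
 0  0  0
32  8 16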